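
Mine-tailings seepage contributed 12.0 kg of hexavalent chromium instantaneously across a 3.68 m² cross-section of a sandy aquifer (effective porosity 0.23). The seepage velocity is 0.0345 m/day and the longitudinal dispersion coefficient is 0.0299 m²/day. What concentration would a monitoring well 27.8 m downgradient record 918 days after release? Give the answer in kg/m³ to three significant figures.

0.666 kg/m³

For an instantaneous plane source, C(x,t) = M/(n_e·A·√(4πDt)) · exp(−(x−vt)²/(4Dt)), with n_e·A the pore (flow) area.
Plume center vt = 0.0345 × 918 = 31.671 m, so the well at 27.8 m is 3.871 m upgradient of the peak.
√(4πDt) = 18.57 m, giving peak height M/(n_e·A·√(4πDt)) = 12.0/(0.23 × 3.68 × 18.57) = 0.7635 kg/m³.
(x−vt)²/(4Dt) = (-3.871)²/(4 × 0.0299 × 918) = 0.1365; exp(−0.1365) = 0.8724.
C = 0.7635 × 0.8724 = 0.666 kg/m³.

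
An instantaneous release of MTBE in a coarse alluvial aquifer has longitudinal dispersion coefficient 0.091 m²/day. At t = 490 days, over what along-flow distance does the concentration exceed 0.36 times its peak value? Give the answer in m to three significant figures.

The plume is Gaussian with σ = √(2Dt) = √(2 × 0.091 × 490) = 9.444 m.
C/C_peak = exp(−Δx²/(2σ²)) = 0.36 ⇒ Δx = σ·√(−2 ln 0.36) = 9.444 × 1.429 = 13.50 m.
Width = 2Δx = 27.0 m.

27.0 m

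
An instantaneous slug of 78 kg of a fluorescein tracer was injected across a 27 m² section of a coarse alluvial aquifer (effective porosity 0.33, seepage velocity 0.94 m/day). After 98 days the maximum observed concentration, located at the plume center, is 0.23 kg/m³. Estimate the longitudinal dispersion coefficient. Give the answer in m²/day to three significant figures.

At the plume center C_max = M/(n_e·A·√(4πDt)), so D = M²/(4πt·(n_e·A·C_max)²).
n_e·A·C_max = 0.33 × 27 × 0.23 = 2.049 kg/m.
D = 78²/(4π × 98 × 2.049²) = 1.18 m²/day.

1.18 m²/day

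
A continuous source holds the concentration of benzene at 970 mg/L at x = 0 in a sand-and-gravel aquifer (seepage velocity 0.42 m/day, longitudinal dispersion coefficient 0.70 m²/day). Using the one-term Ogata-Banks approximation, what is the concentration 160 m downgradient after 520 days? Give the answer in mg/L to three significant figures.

955 mg/L

For a continuous step input, C/C₀ ≈ ½·erfc((x−vt)/(2√(Dt))).
vt = 0.42 × 520 = 218.4 m and 2√(Dt) = 2√(0.70 × 520) = 38.16 m.
Argument (x−vt)/(2√(Dt)) = (160 − 218.4)/38.16 = -1.530; ½·erfc(-1.530) = 0.9848.
C = 970 × 0.9848 = 955 mg/L.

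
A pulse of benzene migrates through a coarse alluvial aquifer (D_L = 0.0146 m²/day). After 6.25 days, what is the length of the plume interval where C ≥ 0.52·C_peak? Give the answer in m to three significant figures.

0.977 m

The plume is Gaussian with σ = √(2Dt) = √(2 × 0.0146 × 6.25) = 0.4272 m.
C/C_peak = exp(−Δx²/(2σ²)) = 0.52 ⇒ Δx = σ·√(−2 ln 0.52) = 0.4272 × 1.144 = 0.4887 m.
Width = 2Δx = 0.977 m.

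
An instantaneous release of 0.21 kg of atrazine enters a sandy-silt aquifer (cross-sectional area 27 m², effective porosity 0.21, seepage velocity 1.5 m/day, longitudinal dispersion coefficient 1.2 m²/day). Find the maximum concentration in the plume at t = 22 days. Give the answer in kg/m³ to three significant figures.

The peak of an instantaneous 1D plume sits at x = vt; there the Gaussian factor is 1 and C_max = M/(n_e·A·√(4πDt)), where n_e·A is the pore area the mass is dissolved in.
√(4πDt) = √(4π × 1.2 × 22) = 18.21 m, so C_max = 0.21/(0.21 × 27 × 18.21) = 0.00203 kg/m³.

0.00203 kg/m³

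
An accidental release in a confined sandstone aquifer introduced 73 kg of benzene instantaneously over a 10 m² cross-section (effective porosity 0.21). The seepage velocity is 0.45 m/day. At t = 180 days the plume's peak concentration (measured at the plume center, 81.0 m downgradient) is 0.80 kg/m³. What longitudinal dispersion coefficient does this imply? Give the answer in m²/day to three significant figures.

At the plume center C_max = M/(n_e·A·√(4πDt)), so D = M²/(4πt·(n_e·A·C_max)²).
n_e·A·C_max = 0.21 × 10 × 0.80 = 1.680 kg/m.
D = 73²/(4π × 180 × 1.680²) = 0.835 m²/day.

0.835 m²/day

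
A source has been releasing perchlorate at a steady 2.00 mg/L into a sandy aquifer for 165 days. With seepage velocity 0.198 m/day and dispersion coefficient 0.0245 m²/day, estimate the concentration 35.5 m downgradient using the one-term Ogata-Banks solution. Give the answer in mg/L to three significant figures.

0.320 mg/L

For a continuous step input, C/C₀ ≈ ½·erfc((x−vt)/(2√(Dt))).
vt = 0.198 × 165 = 32.67 m and 2√(Dt) = 2√(0.0245 × 165) = 4.021 m.
Argument (x−vt)/(2√(Dt)) = (35.5 − 32.67)/4.021 = 0.7038; ½·erfc(0.7038) = 0.1598.
C = 2.00 × 0.1598 = 0.320 mg/L.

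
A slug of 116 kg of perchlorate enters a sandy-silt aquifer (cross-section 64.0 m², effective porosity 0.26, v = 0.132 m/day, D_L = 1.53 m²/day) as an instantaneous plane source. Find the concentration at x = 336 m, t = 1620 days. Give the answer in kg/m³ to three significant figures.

For an instantaneous plane source, C(x,t) = M/(n_e·A·√(4πDt)) · exp(−(x−vt)²/(4Dt)), with n_e·A the pore (flow) area.
Plume center vt = 0.132 × 1620 = 213.84 m, so the well at 336 m is 122.16 m downgradient of the peak.
√(4πDt) = 176.5 m, giving peak height M/(n_e·A·√(4πDt)) = 116/(0.26 × 64.0 × 176.5) = 0.03950 kg/m³.
(x−vt)²/(4Dt) = (122.16)²/(4 × 1.53 × 1620) = 1.505; exp(−1.505) = 0.2220.
C = 0.03950 × 0.2220 = 0.00877 kg/m³.

0.00877 kg/m³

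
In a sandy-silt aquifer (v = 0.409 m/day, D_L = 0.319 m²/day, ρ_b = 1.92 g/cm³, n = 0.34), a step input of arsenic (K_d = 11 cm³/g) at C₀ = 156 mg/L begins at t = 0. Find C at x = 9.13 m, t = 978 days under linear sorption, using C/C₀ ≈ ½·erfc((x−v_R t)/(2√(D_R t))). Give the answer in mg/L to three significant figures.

29.2 mg/L

Retardation factor R = 1 + ρ_b·K_d/n = 1 + 1.92 × 11/0.34 = 63.12.
Sorption retards both mechanisms: v_R = v/R = 0.006480 m/day, D_R = D/R = 0.005054 m²/day.
v_R·t = 0.006480 × 978 = 6.33744 m; 2√(D_R t) = 4.446 m; argument = (9.13 − 6.33744)/4.446 = 0.6281.
C = C₀ × ½·erfc(0.6281) = 156 × 0.1872 = 29.2 mg/L.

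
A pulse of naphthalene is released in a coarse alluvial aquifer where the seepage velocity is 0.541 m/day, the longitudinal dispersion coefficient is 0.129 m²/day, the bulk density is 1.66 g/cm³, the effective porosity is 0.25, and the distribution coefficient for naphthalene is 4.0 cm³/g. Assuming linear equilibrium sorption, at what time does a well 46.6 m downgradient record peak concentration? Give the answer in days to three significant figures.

Retardation factor R = 1 + ρ_b·K_d/n = 1 + 1.66 × 4.0/0.25 = 27.56.
Sorption retards both mechanisms: v_R = v/R = 0.01963 m/day, D_R = D/R = 0.004681 m²/day.
Peak time from v_R²t² + 2D_R t − x² = 0: t = (√(D_R² + v_R²x²) − D_R)/v_R².
√(D_R² + v_R²x²) = √(0.004681² + 0.01963² × 46.6²) = 0.9148; v_R² = 0.0003853.
t = (0.9148 − 0.004681)/0.0003853 = 2360 days.

2360 days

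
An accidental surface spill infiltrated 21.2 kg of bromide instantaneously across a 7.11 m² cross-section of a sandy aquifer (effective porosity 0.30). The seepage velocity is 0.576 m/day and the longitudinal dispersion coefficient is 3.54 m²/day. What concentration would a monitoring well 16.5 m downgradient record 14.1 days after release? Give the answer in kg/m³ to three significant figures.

0.279 kg/m³

For an instantaneous plane source, C(x,t) = M/(n_e·A·√(4πDt)) · exp(−(x−vt)²/(4Dt)), with n_e·A the pore (flow) area.
Plume center vt = 0.576 × 14.1 = 8.1216 m, so the well at 16.5 m is 8.3784 m downgradient of the peak.
√(4πDt) = 25.04 m, giving peak height M/(n_e·A·√(4πDt)) = 21.2/(0.30 × 7.11 × 25.04) = 0.3969 kg/m³.
(x−vt)²/(4Dt) = (8.3784)²/(4 × 3.54 × 14.1) = 0.3516; exp(−0.3516) = 0.7036.
C = 0.3969 × 0.7036 = 0.279 kg/m³.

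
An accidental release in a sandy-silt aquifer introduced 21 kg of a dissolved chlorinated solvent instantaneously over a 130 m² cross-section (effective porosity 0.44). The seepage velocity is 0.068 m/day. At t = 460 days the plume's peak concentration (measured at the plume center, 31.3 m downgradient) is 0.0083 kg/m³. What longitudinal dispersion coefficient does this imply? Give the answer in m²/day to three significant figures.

At the plume center C_max = M/(n_e·A·√(4πDt)), so D = M²/(4πt·(n_e·A·C_max)²).
n_e·A·C_max = 0.44 × 130 × 0.0083 = 0.4748 kg/m.
D = 21²/(4π × 460 × 0.4748²) = 0.338 m²/day.

0.338 m²/day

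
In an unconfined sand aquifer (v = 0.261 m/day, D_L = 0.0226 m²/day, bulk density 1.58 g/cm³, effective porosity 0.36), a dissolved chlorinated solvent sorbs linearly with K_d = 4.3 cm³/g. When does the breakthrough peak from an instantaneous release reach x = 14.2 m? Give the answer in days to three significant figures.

Retardation factor R = 1 + ρ_b·K_d/n = 1 + 1.58 × 4.3/0.36 = 19.87.
Sorption retards both mechanisms: v_R = v/R = 0.01314 m/day, D_R = D/R = 0.001137 m²/day.
Peak time from v_R²t² + 2D_R t − x² = 0: t = (√(D_R² + v_R²x²) − D_R)/v_R².
√(D_R² + v_R²x²) = √(0.001137² + 0.01314² × 14.2²) = 0.1866; v_R² = 0.0001727.
t = (0.1866 − 0.001137)/0.0001727 = 1070 days.

1070 days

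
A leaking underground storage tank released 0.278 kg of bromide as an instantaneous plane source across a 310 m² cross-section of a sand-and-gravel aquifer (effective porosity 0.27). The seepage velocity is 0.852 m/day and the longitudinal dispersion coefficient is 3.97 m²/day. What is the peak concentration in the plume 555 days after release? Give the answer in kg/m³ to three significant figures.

The peak of an instantaneous 1D plume sits at x = vt; there the Gaussian factor is 1 and C_max = M/(n_e·A·√(4πDt)), where n_e·A is the pore area the mass is dissolved in.
√(4πDt) = √(4π × 3.97 × 555) = 166.4 m, so C_max = 0.278/(0.27 × 310 × 166.4) = 2.00e-05 kg/m³.

2.00e-05 kg/m³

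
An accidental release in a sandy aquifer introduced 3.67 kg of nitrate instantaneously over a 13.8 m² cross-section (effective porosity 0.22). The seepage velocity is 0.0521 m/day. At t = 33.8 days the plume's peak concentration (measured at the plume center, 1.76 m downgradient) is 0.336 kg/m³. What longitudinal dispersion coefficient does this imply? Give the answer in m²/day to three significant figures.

0.0305 m²/day

At the plume center C_max = M/(n_e·A·√(4πDt)), so D = M²/(4πt·(n_e·A·C_max)²).
n_e·A·C_max = 0.22 × 13.8 × 0.336 = 1.020 kg/m.
D = 3.67²/(4π × 33.8 × 1.020²) = 0.0305 m²/day.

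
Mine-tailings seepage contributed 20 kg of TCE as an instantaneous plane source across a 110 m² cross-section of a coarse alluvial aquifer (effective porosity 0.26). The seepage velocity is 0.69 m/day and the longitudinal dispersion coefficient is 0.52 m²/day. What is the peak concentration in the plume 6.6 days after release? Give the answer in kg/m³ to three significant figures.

0.106 kg/m³

The peak of an instantaneous 1D plume sits at x = vt; there the Gaussian factor is 1 and C_max = M/(n_e·A·√(4πDt)), where n_e·A is the pore area the mass is dissolved in.
√(4πDt) = √(4π × 0.52 × 6.6) = 6.567 m, so C_max = 20/(0.26 × 110 × 6.567) = 0.106 kg/m³.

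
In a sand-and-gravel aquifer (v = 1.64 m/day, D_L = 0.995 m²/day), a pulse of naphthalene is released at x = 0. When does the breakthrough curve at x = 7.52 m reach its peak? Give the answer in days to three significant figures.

4.23 days

For the 1D instantaneous-source solution, setting ∂C/∂t = 0 at fixed x gives v²t² + 2Dt − x² = 0, so t = (√(D² + v²x²) − D)/v².
√(D² + v²x²) = √(0.995² + 1.64² × 7.52²) = 12.37; v² = 2.6896.
t = (12.37 − 0.995)/2.6896 = 4.23 days (vs. the pure-advection estimate x/v = 4.59 d).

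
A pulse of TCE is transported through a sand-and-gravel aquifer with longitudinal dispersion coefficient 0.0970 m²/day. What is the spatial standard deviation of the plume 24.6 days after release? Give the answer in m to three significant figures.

2.18 m

Dispersive spreading gives a Gaussian with σ² = 2Dt; advection only shifts the center.
σ = √(2 × 0.0970 × 24.6) = 2.18 m.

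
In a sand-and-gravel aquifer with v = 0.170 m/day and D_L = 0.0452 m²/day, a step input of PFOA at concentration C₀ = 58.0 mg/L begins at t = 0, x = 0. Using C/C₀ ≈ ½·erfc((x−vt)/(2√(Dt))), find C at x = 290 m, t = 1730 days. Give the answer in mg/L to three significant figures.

36.5 mg/L

For a continuous step input, C/C₀ ≈ ½·erfc((x−vt)/(2√(Dt))).
vt = 0.170 × 1730 = 294.1 m and 2√(Dt) = 2√(0.0452 × 1730) = 17.69 m.
Argument (x−vt)/(2√(Dt)) = (290 − 294.1)/17.69 = -0.2318; ½·erfc(-0.2318) = 0.6285.
C = 58.0 × 0.6285 = 36.5 mg/L.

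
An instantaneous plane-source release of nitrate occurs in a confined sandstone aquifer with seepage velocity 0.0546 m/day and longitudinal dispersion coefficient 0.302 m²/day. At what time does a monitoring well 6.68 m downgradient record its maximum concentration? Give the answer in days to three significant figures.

57.5 days

For the 1D instantaneous-source solution, setting ∂C/∂t = 0 at fixed x gives v²t² + 2Dt − x² = 0, so t = (√(D² + v²x²) − D)/v².
√(D² + v²x²) = √(0.302² + 0.0546² × 6.68²) = 0.4735; v² = 0.00298116.
t = (0.4735 − 0.302)/0.00298116 = 57.5 days (vs. the pure-advection estimate x/v = 122 d).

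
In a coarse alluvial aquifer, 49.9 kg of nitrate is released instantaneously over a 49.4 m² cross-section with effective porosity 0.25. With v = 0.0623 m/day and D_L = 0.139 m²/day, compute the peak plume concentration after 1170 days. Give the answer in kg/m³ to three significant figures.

0.0894 kg/m³

The peak of an instantaneous 1D plume sits at x = vt; there the Gaussian factor is 1 and C_max = M/(n_e·A·√(4πDt)), where n_e·A is the pore area the mass is dissolved in.
√(4πDt) = √(4π × 0.139 × 1170) = 45.21 m, so C_max = 49.9/(0.25 × 49.4 × 45.21) = 0.0894 kg/m³.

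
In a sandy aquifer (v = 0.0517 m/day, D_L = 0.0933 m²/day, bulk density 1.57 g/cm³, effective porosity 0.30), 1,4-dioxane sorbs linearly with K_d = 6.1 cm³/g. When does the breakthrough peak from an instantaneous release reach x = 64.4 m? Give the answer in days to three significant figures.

Retardation factor R = 1 + ρ_b·K_d/n = 1 + 1.57 × 6.1/0.30 = 32.92.
Sorption retards both mechanisms: v_R = v/R = 0.001570 m/day, D_R = D/R = 0.002834 m²/day.
Peak time from v_R²t² + 2D_R t − x² = 0: t = (√(D_R² + v_R²x²) − D_R)/v_R².
√(D_R² + v_R²x²) = √(0.002834² + 0.001570² × 64.4²) = 0.1011; v_R² = 2.465e-06.
t = (0.1011 − 0.002834)/2.465e-06 = 39900 days.

39900 days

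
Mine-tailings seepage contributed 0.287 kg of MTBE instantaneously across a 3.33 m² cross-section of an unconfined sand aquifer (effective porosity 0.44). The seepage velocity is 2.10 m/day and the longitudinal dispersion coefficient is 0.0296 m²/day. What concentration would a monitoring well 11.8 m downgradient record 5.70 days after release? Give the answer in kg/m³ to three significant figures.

For an instantaneous plane source, C(x,t) = M/(n_e·A·√(4πDt)) · exp(−(x−vt)²/(4Dt)), with n_e·A the pore (flow) area.
Plume center vt = 2.10 × 5.70 = 11.97 m, so the well at 11.8 m is 0.17 m upgradient of the peak.
√(4πDt) = 1.456 m, giving peak height M/(n_e·A·√(4πDt)) = 0.287/(0.44 × 3.33 × 1.456) = 0.1345 kg/m³.
(x−vt)²/(4Dt) = (-0.17)²/(4 × 0.0296 × 5.70) = 0.04282; exp(−0.04282) = 0.9581.
C = 0.1345 × 0.9581 = 0.129 kg/m³.

0.129 kg/m³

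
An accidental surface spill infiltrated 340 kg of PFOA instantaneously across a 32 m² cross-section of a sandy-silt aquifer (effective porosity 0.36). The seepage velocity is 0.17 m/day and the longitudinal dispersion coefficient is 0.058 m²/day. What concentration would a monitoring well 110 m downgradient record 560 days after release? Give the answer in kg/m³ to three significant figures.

For an instantaneous plane source, C(x,t) = M/(n_e·A·√(4πDt)) · exp(−(x−vt)²/(4Dt)), with n_e·A the pore (flow) area.
Plume center vt = 0.17 × 560 = 95.2 m, so the well at 110 m is 14.8 m downgradient of the peak.
√(4πDt) = 20.20 m, giving peak height M/(n_e·A·√(4πDt)) = 340/(0.36 × 32 × 20.20) = 1.461 kg/m³.
(x−vt)²/(4Dt) = (14.8)²/(4 × 0.058 × 560) = 1.686; exp(−1.686) = 0.1853.
C = 1.461 × 0.1853 = 0.271 kg/m³.

0.271 kg/m³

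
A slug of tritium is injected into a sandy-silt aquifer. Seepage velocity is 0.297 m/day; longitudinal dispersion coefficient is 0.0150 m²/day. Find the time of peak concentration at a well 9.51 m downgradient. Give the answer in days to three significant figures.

For the 1D instantaneous-source solution, setting ∂C/∂t = 0 at fixed x gives v²t² + 2Dt − x² = 0, so t = (√(D² + v²x²) − D)/v².
√(D² + v²x²) = √(0.0150² + 0.297² × 9.51²) = 2.825; v² = 0.088209.
t = (2.825 − 0.0150)/0.088209 = 31.9 days (vs. the pure-advection estimate x/v = 32.0 d).

31.9 days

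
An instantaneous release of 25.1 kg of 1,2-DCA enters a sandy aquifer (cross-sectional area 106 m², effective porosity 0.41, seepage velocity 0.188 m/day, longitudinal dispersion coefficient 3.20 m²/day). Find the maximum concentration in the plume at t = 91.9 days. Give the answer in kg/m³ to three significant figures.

The peak of an instantaneous 1D plume sits at x = vt; there the Gaussian factor is 1 and C_max = M/(n_e·A·√(4πDt)), where n_e·A is the pore area the mass is dissolved in.
√(4πDt) = √(4π × 3.20 × 91.9) = 60.79 m, so C_max = 25.1/(0.41 × 106 × 60.79) = 0.00950 kg/m³.

0.00950 kg/m³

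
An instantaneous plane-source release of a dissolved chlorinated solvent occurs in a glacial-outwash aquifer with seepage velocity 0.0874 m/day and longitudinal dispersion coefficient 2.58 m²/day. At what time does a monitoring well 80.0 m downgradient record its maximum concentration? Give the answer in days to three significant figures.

638 days

For the 1D instantaneous-source solution, setting ∂C/∂t = 0 at fixed x gives v²t² + 2Dt − x² = 0, so t = (√(D² + v²x²) − D)/v².
√(D² + v²x²) = √(2.58² + 0.0874² × 80.0²) = 7.453; v² = 0.00763876.
t = (7.453 − 2.58)/0.00763876 = 638 days (vs. the pure-advection estimate x/v = 915 d).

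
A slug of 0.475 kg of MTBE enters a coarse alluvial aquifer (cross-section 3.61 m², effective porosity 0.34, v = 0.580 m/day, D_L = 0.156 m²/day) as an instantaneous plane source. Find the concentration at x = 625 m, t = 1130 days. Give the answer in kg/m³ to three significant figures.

0.00222 kg/m³

For an instantaneous plane source, C(x,t) = M/(n_e·A·√(4πDt)) · exp(−(x−vt)²/(4Dt)), with n_e·A the pore (flow) area.
Plume center vt = 0.580 × 1130 = 655.4 m, so the well at 625 m is 30.4 m upgradient of the peak.
√(4πDt) = 47.07 m, giving peak height M/(n_e·A·√(4πDt)) = 0.475/(0.34 × 3.61 × 47.07) = 0.008222 kg/m³.
(x−vt)²/(4Dt) = (-30.4)²/(4 × 0.156 × 1130) = 1.311; exp(−1.311) = 0.2696.
C = 0.008222 × 0.2696 = 0.00222 kg/m³.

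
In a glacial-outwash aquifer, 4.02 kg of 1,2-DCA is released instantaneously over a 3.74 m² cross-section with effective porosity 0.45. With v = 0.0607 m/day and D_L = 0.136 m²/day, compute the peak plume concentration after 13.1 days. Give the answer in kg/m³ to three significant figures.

The peak of an instantaneous 1D plume sits at x = vt; there the Gaussian factor is 1 and C_max = M/(n_e·A·√(4πDt)), where n_e·A is the pore area the mass is dissolved in.
√(4πDt) = √(4π × 0.136 × 13.1) = 4.732 m, so C_max = 4.02/(0.45 × 3.74 × 4.732) = 0.505 kg/m³.

0.505 kg/m³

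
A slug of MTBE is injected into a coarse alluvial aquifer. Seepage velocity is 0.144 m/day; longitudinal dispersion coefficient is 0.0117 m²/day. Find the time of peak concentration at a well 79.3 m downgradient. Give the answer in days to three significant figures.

550 days

For the 1D instantaneous-source solution, setting ∂C/∂t = 0 at fixed x gives v²t² + 2Dt − x² = 0, so t = (√(D² + v²x²) − D)/v².
√(D² + v²x²) = √(0.0117² + 0.144² × 79.3²) = 11.42; v² = 0.020736.
t = (11.42 − 0.0117)/0.020736 = 550 days (vs. the pure-advection estimate x/v = 551 d).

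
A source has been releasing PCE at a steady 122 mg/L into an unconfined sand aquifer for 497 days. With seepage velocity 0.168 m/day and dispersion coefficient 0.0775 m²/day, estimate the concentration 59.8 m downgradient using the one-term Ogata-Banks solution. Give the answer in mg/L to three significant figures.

For a continuous step input, C/C₀ ≈ ½·erfc((x−vt)/(2√(Dt))).
vt = 0.168 × 497 = 83.496 m and 2√(Dt) = 2√(0.0775 × 497) = 12.41 m.
Argument (x−vt)/(2√(Dt)) = (59.8 − 83.496)/12.41 = -1.909; ½·erfc(-1.909) = 0.9965.
C = 122 × 0.9965 = 122 mg/L.

122 mg/L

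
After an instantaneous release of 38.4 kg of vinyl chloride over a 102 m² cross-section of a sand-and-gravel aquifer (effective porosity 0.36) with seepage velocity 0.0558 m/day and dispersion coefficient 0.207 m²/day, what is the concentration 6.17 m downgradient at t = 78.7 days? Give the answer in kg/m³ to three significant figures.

For an instantaneous plane source, C(x,t) = M/(n_e·A·√(4πDt)) · exp(−(x−vt)²/(4Dt)), with n_e·A the pore (flow) area.
Plume center vt = 0.0558 × 78.7 = 4.39146 m, so the well at 6.17 m is 1.77854 m downgradient of the peak.
√(4πDt) = 14.31 m, giving peak height M/(n_e·A·√(4πDt)) = 38.4/(0.36 × 102 × 14.31) = 0.07308 kg/m³.
(x−vt)²/(4Dt) = (1.77854)²/(4 × 0.207 × 78.7) = 0.04854; exp(−0.04854) = 0.9526.
C = 0.07308 × 0.9526 = 0.0696 kg/m³.

0.0696 kg/m³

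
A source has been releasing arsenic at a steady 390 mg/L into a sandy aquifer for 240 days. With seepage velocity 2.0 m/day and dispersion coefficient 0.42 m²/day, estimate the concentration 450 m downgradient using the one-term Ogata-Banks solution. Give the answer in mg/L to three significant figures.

383 mg/L

For a continuous step input, C/C₀ ≈ ½·erfc((x−vt)/(2√(Dt))).
vt = 2.0 × 240 = 480 m and 2√(Dt) = 2√(0.42 × 240) = 20.08 m.
Argument (x−vt)/(2√(Dt)) = (450 − 480)/20.08 = -1.494; ½·erfc(-1.494) = 0.9827.
C = 390 × 0.9827 = 383 mg/L.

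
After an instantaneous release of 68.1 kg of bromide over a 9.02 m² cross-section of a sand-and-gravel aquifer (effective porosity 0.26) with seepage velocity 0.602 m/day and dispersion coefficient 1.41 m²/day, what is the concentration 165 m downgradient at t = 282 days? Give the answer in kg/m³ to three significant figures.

0.405 kg/m³

For an instantaneous plane source, C(x,t) = M/(n_e·A·√(4πDt)) · exp(−(x−vt)²/(4Dt)), with n_e·A the pore (flow) area.
Plume center vt = 0.602 × 282 = 169.764 m, so the well at 165 m is 4.764 m upgradient of the peak.
√(4πDt) = 70.69 m, giving peak height M/(n_e·A·√(4πDt)) = 68.1/(0.26 × 9.02 × 70.69) = 0.4108 kg/m³.
(x−vt)²/(4Dt) = (-4.764)²/(4 × 1.41 × 282) = 0.01427; exp(−0.01427) = 0.9858.
C = 0.4108 × 0.9858 = 0.405 kg/m³.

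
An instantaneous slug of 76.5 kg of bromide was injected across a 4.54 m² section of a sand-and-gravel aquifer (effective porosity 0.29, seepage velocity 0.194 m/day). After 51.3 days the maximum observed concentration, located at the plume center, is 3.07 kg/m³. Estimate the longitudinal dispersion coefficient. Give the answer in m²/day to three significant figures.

0.556 m²/day

At the plume center C_max = M/(n_e·A·√(4πDt)), so D = M²/(4πt·(n_e·A·C_max)²).
n_e·A·C_max = 0.29 × 4.54 × 3.07 = 4.042 kg/m.
D = 76.5²/(4π × 51.3 × 4.042²) = 0.556 m²/day.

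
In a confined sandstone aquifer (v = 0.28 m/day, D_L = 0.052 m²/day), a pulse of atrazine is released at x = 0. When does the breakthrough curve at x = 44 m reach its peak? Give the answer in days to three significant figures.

For the 1D instantaneous-source solution, setting ∂C/∂t = 0 at fixed x gives v²t² + 2Dt − x² = 0, so t = (√(D² + v²x²) − D)/v².
√(D² + v²x²) = √(0.052² + 0.28² × 44²) = 12.32; v² = 0.0784.
t = (12.32 − 0.052)/0.0784 = 156 days (vs. the pure-advection estimate x/v = 157 d).

156 days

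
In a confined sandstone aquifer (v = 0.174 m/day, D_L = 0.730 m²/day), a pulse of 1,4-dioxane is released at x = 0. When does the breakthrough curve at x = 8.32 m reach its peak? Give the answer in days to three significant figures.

For the 1D instantaneous-source solution, setting ∂C/∂t = 0 at fixed x gives v²t² + 2Dt − x² = 0, so t = (√(D² + v²x²) − D)/v².
√(D² + v²x²) = √(0.730² + 0.174² × 8.32²) = 1.621; v² = 0.030276.
t = (1.621 − 0.730)/0.030276 = 29.4 days (vs. the pure-advection estimate x/v = 47.8 d).

29.4 days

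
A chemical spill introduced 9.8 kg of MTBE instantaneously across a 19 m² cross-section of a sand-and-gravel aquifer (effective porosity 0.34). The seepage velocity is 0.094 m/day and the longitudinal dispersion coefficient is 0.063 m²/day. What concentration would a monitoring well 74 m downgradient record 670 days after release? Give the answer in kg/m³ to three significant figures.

0.0321 kg/m³

For an instantaneous plane source, C(x,t) = M/(n_e·A·√(4πDt)) · exp(−(x−vt)²/(4Dt)), with n_e·A the pore (flow) area.
Plume center vt = 0.094 × 670 = 62.98 m, so the well at 74 m is 11.02 m downgradient of the peak.
√(4πDt) = 23.03 m, giving peak height M/(n_e·A·√(4πDt)) = 9.8/(0.34 × 19 × 23.03) = 0.06587 kg/m³.
(x−vt)²/(4Dt) = (11.02)²/(4 × 0.063 × 670) = 0.7193; exp(−0.7193) = 0.4871.
C = 0.06587 × 0.4871 = 0.0321 kg/m³.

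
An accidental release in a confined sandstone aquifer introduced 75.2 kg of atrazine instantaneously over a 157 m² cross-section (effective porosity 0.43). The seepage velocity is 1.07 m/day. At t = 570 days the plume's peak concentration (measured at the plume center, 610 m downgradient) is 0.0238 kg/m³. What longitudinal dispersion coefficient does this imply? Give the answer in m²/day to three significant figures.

0.306 m²/day

At the plume center C_max = M/(n_e·A·√(4πDt)), so D = M²/(4πt·(n_e·A·C_max)²).
n_e·A·C_max = 0.43 × 157 × 0.0238 = 1.607 kg/m.
D = 75.2²/(4π × 570 × 1.607²) = 0.306 m²/day.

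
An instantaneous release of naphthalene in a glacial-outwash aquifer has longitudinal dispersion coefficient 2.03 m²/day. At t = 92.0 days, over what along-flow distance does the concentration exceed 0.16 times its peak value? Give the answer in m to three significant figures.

The plume is Gaussian with σ = √(2Dt) = √(2 × 2.03 × 92.0) = 19.33 m.
C/C_peak = exp(−Δx²/(2σ²)) = 0.16 ⇒ Δx = σ·√(−2 ln 0.16) = 19.33 × 1.914 = 37.00 m.
Width = 2Δx = 74.0 m.

74.0 m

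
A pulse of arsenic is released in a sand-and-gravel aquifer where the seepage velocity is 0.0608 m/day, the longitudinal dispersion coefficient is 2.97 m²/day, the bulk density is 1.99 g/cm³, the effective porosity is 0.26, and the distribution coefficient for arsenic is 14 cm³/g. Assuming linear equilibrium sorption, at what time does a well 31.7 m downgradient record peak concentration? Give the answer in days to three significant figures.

16700 days

Retardation factor R = 1 + ρ_b·K_d/n = 1 + 1.99 × 14/0.26 = 108.2.
Sorption retards both mechanisms: v_R = v/R = 0.0005619 m/day, D_R = D/R = 0.02745 m²/day.
Peak time from v_R²t² + 2D_R t − x² = 0: t = (√(D_R² + v_R²x²) − D_R)/v_R².
√(D_R² + v_R²x²) = √(0.02745² + 0.0005619² × 31.7²) = 0.03272; v_R² = 3.157e-07.
t = (0.03272 − 0.02745)/3.157e-07 = 16700 days.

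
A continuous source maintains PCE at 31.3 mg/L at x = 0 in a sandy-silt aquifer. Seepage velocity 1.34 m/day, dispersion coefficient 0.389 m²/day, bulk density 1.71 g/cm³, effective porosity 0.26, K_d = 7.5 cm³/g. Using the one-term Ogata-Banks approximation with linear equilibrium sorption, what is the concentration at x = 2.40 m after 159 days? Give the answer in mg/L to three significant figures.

27.5 mg/L

Retardation factor R = 1 + ρ_b·K_d/n = 1 + 1.71 × 7.5/0.26 = 50.33.
Sorption retards both mechanisms: v_R = v/R = 0.02662 m/day, D_R = D/R = 0.007729 m²/day.
v_R·t = 0.02662 × 159 = 4.23258 m; 2√(D_R t) = 2.217 m; argument = (2.40 − 4.23258)/2.217 = -0.8266.
C = C₀ × ½·erfc(-0.8266) = 31.3 × 0.8788 = 27.5 mg/L.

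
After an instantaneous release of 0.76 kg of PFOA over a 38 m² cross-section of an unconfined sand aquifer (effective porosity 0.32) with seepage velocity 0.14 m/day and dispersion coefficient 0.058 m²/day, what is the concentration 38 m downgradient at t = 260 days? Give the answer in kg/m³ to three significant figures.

0.00435 kg/m³

For an instantaneous plane source, C(x,t) = M/(n_e·A·√(4πDt)) · exp(−(x−vt)²/(4Dt)), with n_e·A the pore (flow) area.
Plume center vt = 0.14 × 260 = 36.4 m, so the well at 38 m is 1.6 m downgradient of the peak.
√(4πDt) = 13.77 m, giving peak height M/(n_e·A·√(4πDt)) = 0.76/(0.32 × 38 × 13.77) = 0.004539 kg/m³.
(x−vt)²/(4Dt) = (1.6)²/(4 × 0.058 × 260) = 0.04244; exp(−0.04244) = 0.9584.
C = 0.004539 × 0.9584 = 0.00435 kg/m³.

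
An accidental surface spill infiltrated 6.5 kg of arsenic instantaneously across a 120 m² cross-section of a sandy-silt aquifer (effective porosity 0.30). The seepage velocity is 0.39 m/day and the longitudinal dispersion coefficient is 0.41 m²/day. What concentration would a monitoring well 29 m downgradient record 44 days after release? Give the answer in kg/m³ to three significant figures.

For an instantaneous plane source, C(x,t) = M/(n_e·A·√(4πDt)) · exp(−(x−vt)²/(4Dt)), with n_e·A the pore (flow) area.
Plume center vt = 0.39 × 44 = 17.16 m, so the well at 29 m is 11.84 m downgradient of the peak.
√(4πDt) = 15.06 m, giving peak height M/(n_e·A·√(4πDt)) = 6.5/(0.30 × 120 × 15.06) = 0.01199 kg/m³.
(x−vt)²/(4Dt) = (11.84)²/(4 × 0.41 × 44) = 1.943; exp(−1.943) = 0.1433.
C = 0.01199 × 0.1433 = 0.00172 kg/m³.

0.00172 kg/m³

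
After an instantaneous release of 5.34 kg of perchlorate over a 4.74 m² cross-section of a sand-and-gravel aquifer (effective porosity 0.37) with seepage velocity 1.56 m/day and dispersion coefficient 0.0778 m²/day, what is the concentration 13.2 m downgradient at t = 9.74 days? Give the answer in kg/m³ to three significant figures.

For an instantaneous plane source, C(x,t) = M/(n_e·A·√(4πDt)) · exp(−(x−vt)²/(4Dt)), with n_e·A the pore (flow) area.
Plume center vt = 1.56 × 9.74 = 15.1944 m, so the well at 13.2 m is 1.9944 m upgradient of the peak.
√(4πDt) = 3.086 m, giving peak height M/(n_e·A·√(4πDt)) = 5.34/(0.37 × 4.74 × 3.086) = 0.9867 kg/m³.
(x−vt)²/(4Dt) = (-1.9944)²/(4 × 0.0778 × 9.74) = 1.312; exp(−1.312) = 0.2693.
C = 0.9867 × 0.2693 = 0.266 kg/m³.

0.266 kg/m³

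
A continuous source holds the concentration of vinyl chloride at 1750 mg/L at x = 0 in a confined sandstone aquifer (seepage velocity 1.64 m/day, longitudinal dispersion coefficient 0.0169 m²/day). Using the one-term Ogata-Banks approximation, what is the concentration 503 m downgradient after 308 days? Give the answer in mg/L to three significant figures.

For a continuous step input, C/C₀ ≈ ½·erfc((x−vt)/(2√(Dt))).
vt = 1.64 × 308 = 505.12 m and 2√(Dt) = 2√(0.0169 × 308) = 4.563 m.
Argument (x−vt)/(2√(Dt)) = (503 − 505.12)/4.563 = -0.4646; ½·erfc(-0.4646) = 0.7444.
C = 1750 × 0.7444 = 1300 mg/L.

1300 mg/L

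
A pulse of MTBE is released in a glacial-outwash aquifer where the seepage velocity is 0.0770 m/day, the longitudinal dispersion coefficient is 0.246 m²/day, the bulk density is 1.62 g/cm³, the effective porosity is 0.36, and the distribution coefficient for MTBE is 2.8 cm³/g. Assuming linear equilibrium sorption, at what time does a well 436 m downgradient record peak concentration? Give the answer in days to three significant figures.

76400 days

Retardation factor R = 1 + ρ_b·K_d/n = 1 + 1.62 × 2.8/0.36 = 13.60.
Sorption retards both mechanisms: v_R = v/R = 0.005662 m/day, D_R = D/R = 0.01809 m²/day.
Peak time from v_R²t² + 2D_R t − x² = 0: t = (√(D_R² + v_R²x²) − D_R)/v_R².
√(D_R² + v_R²x²) = √(0.01809² + 0.005662² × 436²) = 2.469; v_R² = 3.206e-05.
t = (2.469 − 0.01809)/3.206e-05 = 76400 days.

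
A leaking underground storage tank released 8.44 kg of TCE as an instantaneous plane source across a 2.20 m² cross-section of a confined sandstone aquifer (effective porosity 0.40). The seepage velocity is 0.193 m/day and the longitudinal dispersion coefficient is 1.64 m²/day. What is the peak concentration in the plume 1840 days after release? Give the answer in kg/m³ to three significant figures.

The peak of an instantaneous 1D plume sits at x = vt; there the Gaussian factor is 1 and C_max = M/(n_e·A·√(4πDt)), where n_e·A is the pore area the mass is dissolved in.
√(4πDt) = √(4π × 1.64 × 1840) = 194.7 m, so C_max = 8.44/(0.40 × 2.20 × 194.7) = 0.0493 kg/m³.

0.0493 kg/m³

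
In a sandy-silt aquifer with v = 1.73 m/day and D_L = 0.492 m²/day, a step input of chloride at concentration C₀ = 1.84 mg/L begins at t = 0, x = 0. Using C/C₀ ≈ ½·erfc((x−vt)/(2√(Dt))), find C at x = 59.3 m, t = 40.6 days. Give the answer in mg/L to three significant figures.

1.76 mg/L

For a continuous step input, C/C₀ ≈ ½·erfc((x−vt)/(2√(Dt))).
vt = 1.73 × 40.6 = 70.238 m and 2√(Dt) = 2√(0.492 × 40.6) = 8.939 m.
Argument (x−vt)/(2√(Dt)) = (59.3 − 70.238)/8.939 = -1.224; ½·erfc(-1.224) = 0.9583.
C = 1.84 × 0.9583 = 1.76 mg/L.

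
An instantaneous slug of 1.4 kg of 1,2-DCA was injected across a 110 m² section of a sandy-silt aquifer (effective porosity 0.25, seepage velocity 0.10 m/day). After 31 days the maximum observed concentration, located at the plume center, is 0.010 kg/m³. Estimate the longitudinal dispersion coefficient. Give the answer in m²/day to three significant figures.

At the plume center C_max = M/(n_e·A·√(4πDt)), so D = M²/(4πt·(n_e·A·C_max)²).
n_e·A·C_max = 0.25 × 110 × 0.010 = 0.2750 kg/m.
D = 1.4²/(4π × 31 × 0.2750²) = 0.0665 m²/day.

0.0665 m²/day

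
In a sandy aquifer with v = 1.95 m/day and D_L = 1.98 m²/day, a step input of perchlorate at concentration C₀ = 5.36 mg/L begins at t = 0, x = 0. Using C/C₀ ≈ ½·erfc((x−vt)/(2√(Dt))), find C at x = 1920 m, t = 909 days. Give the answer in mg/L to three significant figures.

For a continuous step input, C/C₀ ≈ ½·erfc((x−vt)/(2√(Dt))).
vt = 1.95 × 909 = 1772.55 m and 2√(Dt) = 2√(1.98 × 909) = 84.85 m.
Argument (x−vt)/(2√(Dt)) = (1920 − 1772.55)/84.85 = 1.738; ½·erfc(1.738) = 0.006988.
C = 5.36 × 0.006988 = 0.0375 mg/L.

0.0375 mg/L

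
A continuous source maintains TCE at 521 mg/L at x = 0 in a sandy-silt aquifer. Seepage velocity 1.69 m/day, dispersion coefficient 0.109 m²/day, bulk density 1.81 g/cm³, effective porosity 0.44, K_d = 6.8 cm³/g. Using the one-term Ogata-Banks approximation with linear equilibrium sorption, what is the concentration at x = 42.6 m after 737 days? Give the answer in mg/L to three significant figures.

295 mg/L

Retardation factor R = 1 + ρ_b·K_d/n = 1 + 1.81 × 6.8/0.44 = 28.97.
Sorption retards both mechanisms: v_R = v/R = 0.05834 m/day, D_R = D/R = 0.003763 m²/day.
v_R·t = 0.05834 × 737 = 42.99658 m; 2√(D_R t) = 3.331 m; argument = (42.6 − 42.99658)/3.331 = -0.1191.
C = C₀ × ½·erfc(-0.1191) = 521 × 0.5669 = 295 mg/L.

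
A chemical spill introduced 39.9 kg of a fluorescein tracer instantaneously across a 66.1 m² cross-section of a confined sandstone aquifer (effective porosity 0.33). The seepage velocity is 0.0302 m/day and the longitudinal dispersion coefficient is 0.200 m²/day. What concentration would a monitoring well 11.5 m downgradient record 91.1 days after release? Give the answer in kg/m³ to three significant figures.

For an instantaneous plane source, C(x,t) = M/(n_e·A·√(4πDt)) · exp(−(x−vt)²/(4Dt)), with n_e·A the pore (flow) area.
Plume center vt = 0.0302 × 91.1 = 2.75122 m, so the well at 11.5 m is 8.74878 m downgradient of the peak.
√(4πDt) = 15.13 m, giving peak height M/(n_e·A·√(4πDt)) = 39.9/(0.33 × 66.1 × 15.13) = 0.1209 kg/m³.
(x−vt)²/(4Dt) = (8.74878)²/(4 × 0.200 × 91.1) = 1.050; exp(−1.050) = 0.3499.
C = 0.1209 × 0.3499 = 0.0423 kg/m³.

0.0423 kg/m³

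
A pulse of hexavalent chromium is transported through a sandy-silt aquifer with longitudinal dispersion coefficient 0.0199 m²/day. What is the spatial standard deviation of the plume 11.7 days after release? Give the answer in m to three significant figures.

Dispersive spreading gives a Gaussian with σ² = 2Dt; advection only shifts the center.
σ = √(2 × 0.0199 × 11.7) = 0.682 m.

0.682 m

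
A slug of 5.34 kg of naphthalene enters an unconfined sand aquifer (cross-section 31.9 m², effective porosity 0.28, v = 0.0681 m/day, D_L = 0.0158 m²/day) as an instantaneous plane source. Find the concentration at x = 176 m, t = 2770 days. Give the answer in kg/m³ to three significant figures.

For an instantaneous plane source, C(x,t) = M/(n_e·A·√(4πDt)) · exp(−(x−vt)²/(4Dt)), with n_e·A the pore (flow) area.
Plume center vt = 0.0681 × 2770 = 188.637 m, so the well at 176 m is 12.637 m upgradient of the peak.
√(4πDt) = 23.45 m, giving peak height M/(n_e·A·√(4πDt)) = 5.34/(0.28 × 31.9 × 23.45) = 0.02549 kg/m³.
(x−vt)²/(4Dt) = (-12.637)²/(4 × 0.0158 × 2770) = 0.9122; exp(−0.9122) = 0.4016.
C = 0.02549 × 0.4016 = 0.0102 kg/m³.

0.0102 kg/m³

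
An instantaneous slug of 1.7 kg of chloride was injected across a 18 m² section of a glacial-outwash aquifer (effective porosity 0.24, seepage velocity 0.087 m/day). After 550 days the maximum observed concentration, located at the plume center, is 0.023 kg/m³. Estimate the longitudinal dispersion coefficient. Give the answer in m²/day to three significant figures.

At the plume center C_max = M/(n_e·A·√(4πDt)), so D = M²/(4πt·(n_e·A·C_max)²).
n_e·A·C_max = 0.24 × 18 × 0.023 = 0.09936 kg/m.
D = 1.7²/(4π × 550 × 0.09936²) = 0.0424 m²/day.

0.0424 m²/day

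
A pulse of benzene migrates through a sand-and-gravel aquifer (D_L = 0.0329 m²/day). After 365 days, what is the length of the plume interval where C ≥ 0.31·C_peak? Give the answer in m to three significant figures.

The plume is Gaussian with σ = √(2Dt) = √(2 × 0.0329 × 365) = 4.901 m.
C/C_peak = exp(−Δx²/(2σ²)) = 0.31 ⇒ Δx = σ·√(−2 ln 0.31) = 4.901 × 1.530 = 7.499 m.
Width = 2Δx = 15.0 m.

15.0 m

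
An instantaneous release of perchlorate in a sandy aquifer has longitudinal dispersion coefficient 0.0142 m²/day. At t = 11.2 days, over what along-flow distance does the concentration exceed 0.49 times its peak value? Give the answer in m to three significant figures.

1.35 m

The plume is Gaussian with σ = √(2Dt) = √(2 × 0.0142 × 11.2) = 0.5640 m.
C/C_peak = exp(−Δx²/(2σ²)) = 0.49 ⇒ Δx = σ·√(−2 ln 0.49) = 0.5640 × 1.194 = 0.6734 m.
Width = 2Δx = 1.35 m.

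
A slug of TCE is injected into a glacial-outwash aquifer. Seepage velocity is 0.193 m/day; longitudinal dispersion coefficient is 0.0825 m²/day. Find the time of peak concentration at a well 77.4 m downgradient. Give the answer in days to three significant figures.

For the 1D instantaneous-source solution, setting ∂C/∂t = 0 at fixed x gives v²t² + 2Dt − x² = 0, so t = (√(D² + v²x²) − D)/v².
√(D² + v²x²) = √(0.0825² + 0.193² × 77.4²) = 14.94; v² = 0.037249.
t = (14.94 − 0.0825)/0.037249 = 399 days (vs. the pure-advection estimate x/v = 401 d).

399 days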